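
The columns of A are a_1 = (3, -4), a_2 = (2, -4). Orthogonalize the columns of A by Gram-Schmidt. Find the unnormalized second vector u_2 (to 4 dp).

q_1 = a_1/‖a_1‖ = (3, -4)/5.0000 = (0.6000, -0.8000).
r_{12} = q_1·a_2 = 4.4000.
u_2 = a_2 − 4.4000·q_1 = (-0.6400, -0.4800).

u_2 = (-0.6400, -0.4800)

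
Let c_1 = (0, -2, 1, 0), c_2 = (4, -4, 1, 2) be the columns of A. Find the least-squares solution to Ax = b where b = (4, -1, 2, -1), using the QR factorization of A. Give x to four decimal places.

x = (-0.3077, 0.6154)

c_1 = (0, -2, 1, 0); ‖c_1‖ = 2.2361, so q_1 = (0.0000, -0.8944, 0.4472, 0.0000).
q_1·c_2 = 0.0000·4 + (-0.8944)·(-4) + 0.4472·1 + 0.0000·2 = 4.0249.
u_2 = c_2 − 4.0249·q_1 = (4.0000, -0.4000, -0.8000, 2.0000).
‖u_2‖ = 4.5607, so q_2 = (0.8771, -0.0877, -0.1754, 0.4385).
Qᵀb = (1.7889, 2.8066).
Back-substitute: x_2 = 2.8066/4.5607 = 0.6154.
x_1 = (1.7889 − 4.0249·0.6154)/2.2361 = -0.3077.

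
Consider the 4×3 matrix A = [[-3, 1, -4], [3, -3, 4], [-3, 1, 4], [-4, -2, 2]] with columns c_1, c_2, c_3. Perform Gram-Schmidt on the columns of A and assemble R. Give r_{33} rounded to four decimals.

e_1 = c_1/‖c_1‖ = (-3, 3, -3, -4)/6.5574 = (-0.4575, 0.4575, -0.4575, -0.6100).
r_{12} = e_1·c_2 = -1.0675.
u_2 = c_2 + 1.0675·e_1 = (0.5116, -2.5116, 0.5116, -2.6512).
‖u_2‖ = 3.7230, so e_2 = (0.1374, -0.6746, 0.1374, -0.7121).
r_{13} = e_1·c_3 = 0.6100; r_{23} = e_2·c_3 = -4.1227.
u_3 = c_3 − 0.6100·e_1 + 4.1227·e_2 = (-3.1544, 0.9396, 4.8456, -0.5638).
r_{33} = ‖u_3‖ = 5.8848.

r_{33} = 5.8848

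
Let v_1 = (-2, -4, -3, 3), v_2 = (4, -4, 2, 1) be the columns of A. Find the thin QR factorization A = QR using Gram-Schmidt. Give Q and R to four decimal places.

Q = [[-0.3244, 0.7072], [-0.6489, -0.5762], [-0.4867, 0.3972], [0.4867, 0.1004]], R = [[6.1644, 0.8111], [0.0000, 6.0284]]

q_1 = v_1/‖v_1‖ = (-2, -4, -3, 3)/6.1644 = (-0.3244, -0.6489, -0.4867, 0.4867).
r_{12} = q_1·v_2 = 0.8111.
u_2 = v_2 − 0.8111·q_1 = (4.2632, -3.4737, 2.3947, 0.6053).
‖u_2‖ = 6.0284, so q_2 = (0.7072, -0.5762, 0.3972, 0.1004).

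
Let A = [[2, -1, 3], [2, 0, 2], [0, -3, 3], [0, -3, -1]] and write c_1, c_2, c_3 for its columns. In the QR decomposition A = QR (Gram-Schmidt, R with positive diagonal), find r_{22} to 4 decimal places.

c_1 = (2, 2, 0, 0); ‖c_1‖ = 2.8284, so e_1 = (0.7071, 0.7071, 0.0000, 0.0000).
e_1·c_2 = 0.7071·(-1) + 0.7071·0 + 0.0000·(-3) + 0.0000·(-3) = -0.7071.
u_2 = c_2 + 0.7071·e_1 = (-0.5000, 0.5000, -3.0000, -3.0000).
r_{22} = ‖u_2‖ = 4.3012.

r_{22} = 4.3012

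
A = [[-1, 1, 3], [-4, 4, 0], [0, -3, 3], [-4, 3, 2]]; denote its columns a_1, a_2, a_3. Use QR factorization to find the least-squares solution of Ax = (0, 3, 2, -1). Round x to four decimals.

a_1 = (-1, -4, 0, -4); ‖a_1‖ = 5.7446, so q_1 = (-0.1741, -0.6963, 0.0000, -0.6963).
q_1·a_2 = (-0.1741)·1 + (-0.6963)·4 + 0.0000·(-3) + (-0.6963)·3 = -5.0483.
u_2 = a_2 + 5.0483·q_1 = (0.1212, 0.4848, -3.0000, -0.5152).
‖u_2‖ = 3.0847, so q_2 = (0.0393, 0.1572, -0.9726, -0.1670).
q_1·a_3 = (-0.1741)·3 + (-0.6963)·0 + 0.0000·3 + (-0.6963)·2 = -1.9149; q_2·a_3 = 0.0393·3 + 0.1572·0 + (-0.9726)·3 + (-0.1670)·2 = -3.1338.
u_3 = a_3 + 1.9149·q_1 + 3.1338·q_2 = (2.7898, -0.8408, -0.0478, 0.1433).
‖u_3‖ = 2.9177, so q_3 = (0.9562, -0.2882, -0.0164, 0.0491).
Qᵀb = (-1.3926, -1.3066, -0.9464).
Back-substitute: x_3 = -0.9464/2.9177 = -0.3244.
x_2 = (-1.3066 + 3.1338·(-0.3244))/3.0847 = -0.7531.
x_1 = (-1.3926 + 5.0483·(-0.7531) + 1.9149·(-0.3244))/5.7446 = -1.0123.

x = (-1.0123, -0.7531, -0.3244)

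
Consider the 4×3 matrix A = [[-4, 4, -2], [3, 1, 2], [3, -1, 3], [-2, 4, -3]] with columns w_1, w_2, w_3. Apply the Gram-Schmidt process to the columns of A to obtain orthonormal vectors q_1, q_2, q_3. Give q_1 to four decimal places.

w_1 = (-4, 3, 3, -2); ‖w_1‖ = 6.1644, so q_1 = (-0.6489, 0.4867, 0.4867, -0.3244).

q_1 = (-0.6489, 0.4867, 0.4867, -0.3244)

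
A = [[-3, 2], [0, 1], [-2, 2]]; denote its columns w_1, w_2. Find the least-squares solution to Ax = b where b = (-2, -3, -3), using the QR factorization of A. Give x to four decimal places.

x = (-1.2941, -2.8824)

w_1 = (-3, 0, -2); ‖w_1‖ = 3.6056, so q_1 = (-0.8321, 0.0000, -0.5547).
q_1·w_2 = (-0.8321)·2 + 0.0000·1 + (-0.5547)·2 = -2.7735.
u_2 = w_2 + 2.7735·q_1 = (-0.3077, 1.0000, 0.4615).
‖u_2‖ = 1.1435, so q_2 = (-0.2691, 0.8745, 0.4036).
Qᵀb = (3.3282, -3.2961).
Back-substitute: x_2 = -3.2961/1.1435 = -2.8824.
x_1 = (3.3282 + 2.7735·(-2.8824))/3.6056 = -1.2941.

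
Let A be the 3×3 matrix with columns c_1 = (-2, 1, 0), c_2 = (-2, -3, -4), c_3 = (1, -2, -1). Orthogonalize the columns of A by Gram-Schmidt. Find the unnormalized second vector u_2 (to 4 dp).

u_2 = (-1.6000, -3.2000, -4.0000)

c_1 = (-2, 1, 0); ‖c_1‖ = 2.2361, so q_1 = (-0.8944, 0.4472, 0.0000).
q_1·c_2 = (-0.8944)·(-2) + 0.4472·(-3) + 0.0000·(-4) = 0.4472.
u_2 = c_2 − 0.4472·q_1 = (-1.6000, -3.2000, -4.0000).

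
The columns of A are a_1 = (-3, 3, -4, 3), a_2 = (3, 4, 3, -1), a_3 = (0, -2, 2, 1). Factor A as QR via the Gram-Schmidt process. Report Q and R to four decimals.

a_1 = (-3, 3, -4, 3); ‖a_1‖ = 6.5574, so e_1 = (-0.4575, 0.4575, -0.6100, 0.4575).
e_1·a_2 = (-0.4575)·3 + 0.4575·4 + (-0.6100)·3 + 0.4575·(-1) = -1.8300.
u_2 = a_2 + 1.8300·e_1 = (2.1628, 4.8372, 1.8837, -0.1628).
‖u_2‖ = 5.6259, so e_2 = (0.3844, 0.8598, 0.3348, -0.0289).
e_1·a_3 = (-0.4575)·0 + 0.4575·(-2) + (-0.6100)·2 + 0.4575·1 = -1.6775; e_2·a_3 = 0.3844·0 + 0.8598·(-2) + 0.3348·2 + (-0.0289)·1 = -1.0789.
u_3 = a_3 + 1.6775·e_1 + 1.0789·e_2 = (-0.3527, -0.3049, 1.3380, 1.7362).
‖u_3‖ = 2.2410, so e_3 = (-0.1574, -0.1361, 0.5971, 0.7748).

Q = [[-0.4575, 0.3844, -0.1574], [0.4575, 0.8598, -0.1361], [-0.6100, 0.3348, 0.5971], [0.4575, -0.0289, 0.7748]], R = [[6.5574, -1.8300, -1.6775], [0.0000, 5.6259, -1.0789], [0.0000, 0.0000, 2.2410]]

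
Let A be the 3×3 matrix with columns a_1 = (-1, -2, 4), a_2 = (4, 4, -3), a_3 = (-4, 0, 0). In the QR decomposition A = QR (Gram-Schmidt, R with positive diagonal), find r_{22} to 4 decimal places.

r_{22} = 3.6839

a_1 = (-1, -2, 4); ‖a_1‖ = 4.5826, so q_1 = (-0.2182, -0.4364, 0.8729).
q_1·a_2 = (-0.2182)·4 + (-0.4364)·4 + 0.8729·(-3) = -5.2372.
u_2 = a_2 + 5.2372·q_1 = (2.8571, 1.7143, 1.5714).
r_{22} = ‖u_2‖ = 3.6839.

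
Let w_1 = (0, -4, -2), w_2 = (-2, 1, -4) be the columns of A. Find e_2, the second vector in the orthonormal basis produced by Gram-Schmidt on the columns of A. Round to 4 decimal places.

e_2 = (-0.4450, 0.4005, -0.8010)

w_1 = (0, -4, -2); ‖w_1‖ = 4.4721, so e_1 = (0.0000, -0.8944, -0.4472).
e_1·w_2 = 0.0000·(-2) + (-0.8944)·1 + (-0.4472)·(-4) = 0.8944.
u_2 = w_2 − 0.8944·e_1 = (-2.0000, 1.8000, -3.6000).
‖u_2‖ = 4.4944, so e_2 = (-0.4450, 0.4005, -0.8010).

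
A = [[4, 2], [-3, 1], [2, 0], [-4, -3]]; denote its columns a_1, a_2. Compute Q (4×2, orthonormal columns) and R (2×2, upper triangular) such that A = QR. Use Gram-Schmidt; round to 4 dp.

a_1 = (4, -3, 2, -4); ‖a_1‖ = 6.7082, so e_1 = (0.5963, -0.4472, 0.2981, -0.5963).
e_1·a_2 = 0.5963·2 + (-0.4472)·1 + 0.2981·0 + (-0.5963)·(-3) = 2.5342.
u_2 = a_2 − 2.5342·e_1 = (0.4889, 2.1333, -0.7556, -1.4889).
‖u_2‖ = 2.7528, so e_2 = (0.1776, 0.7750, -0.2745, -0.5409).

Q = [[0.5963, 0.1776], [-0.4472, 0.7750], [0.2981, -0.2745], [-0.5963, -0.5409]], R = [[6.7082, 2.5342], [0.0000, 2.7528]]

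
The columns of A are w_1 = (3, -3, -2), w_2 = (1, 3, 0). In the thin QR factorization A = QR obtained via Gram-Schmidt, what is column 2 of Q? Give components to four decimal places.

e_1 = w_1/‖w_1‖ = (3, -3, -2)/4.6904 = (0.6396, -0.6396, -0.4264).
r_{12} = e_1·w_2 = -1.2792.
u_2 = w_2 + 1.2792·e_1 = (1.8182, 2.1818, -0.5455).
‖u_2‖ = 2.8920, so e_2 = (0.6287, 0.7544, -0.1886).

e_2 = (0.6287, 0.7544, -0.1886)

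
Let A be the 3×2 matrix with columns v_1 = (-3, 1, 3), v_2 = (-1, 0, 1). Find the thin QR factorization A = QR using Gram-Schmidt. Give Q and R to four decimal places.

Q = [[-0.6882, -0.1622], [0.2294, -0.9733], [0.6882, 0.1622]], R = [[4.3589, 1.3765], [0.0000, 0.3244]]

v_1 = (-3, 1, 3); ‖v_1‖ = 4.3589, so q_1 = (-0.6882, 0.2294, 0.6882).
q_1·v_2 = (-0.6882)·(-1) + 0.2294·0 + 0.6882·1 = 1.3765.
u_2 = v_2 − 1.3765·q_1 = (-0.0526, -0.3158, 0.0526).
‖u_2‖ = 0.3244, so q_2 = (-0.1622, -0.9733, 0.1622).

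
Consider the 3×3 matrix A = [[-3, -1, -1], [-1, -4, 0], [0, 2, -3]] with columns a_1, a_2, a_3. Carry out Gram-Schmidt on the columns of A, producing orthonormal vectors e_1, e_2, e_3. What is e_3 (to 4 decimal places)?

a_1 = (-3, -1, 0); ‖a_1‖ = 3.1623, so e_1 = (-0.9487, -0.3162, 0.0000).
e_1·a_2 = (-0.9487)·(-1) + (-0.3162)·(-4) + 0.0000·2 = 2.2136.
u_2 = a_2 − 2.2136·e_1 = (1.1000, -3.3000, 2.0000).
‖u_2‖ = 4.0125, so e_2 = (0.2741, -0.8224, 0.4984).
e_1·a_3 = (-0.9487)·(-1) + (-0.3162)·0 + 0.0000·(-3) = 0.9487; e_2·a_3 = 0.2741·(-1) + (-0.8224)·0 + 0.4984·(-3) = -1.7695.
u_3 = a_3 − 0.9487·e_1 + 1.7695·e_2 = (0.3851, -1.1553, -2.1180).
‖u_3‖ = 2.4431, so e_3 = (0.1576, -0.4729, -0.8669).

e_3 = (0.1576, -0.4729, -0.8669)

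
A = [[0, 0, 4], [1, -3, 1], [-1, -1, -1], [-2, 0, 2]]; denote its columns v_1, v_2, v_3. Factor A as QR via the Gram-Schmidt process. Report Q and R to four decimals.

e_1 = v_1/‖v_1‖ = (0, 1, -1, -2)/2.4495 = (0.0000, 0.4082, -0.4082, -0.8165).
r_{12} = e_1·v_2 = -0.8165.
u_2 = v_2 + 0.8165·e_1 = (0.0000, -2.6667, -1.3333, -0.6667).
‖u_2‖ = 3.0551, so e_2 = (0.0000, -0.8729, -0.4364, -0.2182).
r_{13} = e_1·v_3 = -0.8165; r_{23} = e_2·v_3 = -0.8729.
u_3 = v_3 + 0.8165·e_1 + 0.8729·e_2 = (4.0000, 0.5714, -1.7143, 1.1429).
‖u_3‖ = 4.5356, so e_3 = (0.8819, 0.1260, -0.3780, 0.2520).

Q = [[0.0000, 0.0000, 0.8819], [0.4082, -0.8729, 0.1260], [-0.4082, -0.4364, -0.3780], [-0.8165, -0.2182, 0.2520]], R = [[2.4495, -0.8165, -0.8165], [0.0000, 3.0551, -0.8729], [0.0000, 0.0000, 4.5356]]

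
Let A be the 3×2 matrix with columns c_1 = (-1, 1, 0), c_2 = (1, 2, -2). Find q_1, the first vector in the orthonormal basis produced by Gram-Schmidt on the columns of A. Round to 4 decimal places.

q_1 = (-0.7071, 0.7071, 0.0000)

q_1 = c_1/‖c_1‖ = (-1, 1, 0)/1.4142 = (-0.7071, 0.7071, 0.0000).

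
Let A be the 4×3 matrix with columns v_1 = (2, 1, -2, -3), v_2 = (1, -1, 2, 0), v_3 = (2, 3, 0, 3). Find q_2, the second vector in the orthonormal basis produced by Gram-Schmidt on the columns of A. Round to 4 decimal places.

q_1 = v_1/‖v_1‖ = (2, 1, -2, -3)/4.2426 = (0.4714, 0.2357, -0.4714, -0.7071).
r_{12} = q_1·v_2 = -0.7071.
u_2 = v_2 + 0.7071·q_1 = (1.3333, -0.8333, 1.6667, -0.5000).
‖u_2‖ = 2.3452, so q_2 = (0.5685, -0.3553, 0.7107, -0.2132).

q_2 = (0.5685, -0.3553, 0.7107, -0.2132)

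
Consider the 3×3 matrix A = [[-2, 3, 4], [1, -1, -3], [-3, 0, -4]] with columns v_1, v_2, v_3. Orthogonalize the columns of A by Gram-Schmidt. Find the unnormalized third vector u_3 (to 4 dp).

v_1 = (-2, 1, -3); ‖v_1‖ = 3.7417, so q_1 = (-0.5345, 0.2673, -0.8018).
q_1·v_2 = (-0.5345)·3 + 0.2673·(-1) + (-0.8018)·0 = -1.8708.
u_2 = v_2 + 1.8708·q_1 = (2.0000, -0.5000, -1.5000).
‖u_2‖ = 2.5495, so q_2 = (0.7845, -0.1961, -0.5883).
q_1·v_3 = (-0.5345)·4 + 0.2673·(-3) + (-0.8018)·(-4) = 0.2673; q_2·v_3 = 0.7845·4 + (-0.1961)·(-3) + (-0.5883)·(-4) = 6.0796.
u_3 = v_3 − 0.2673·q_1 − 6.0796·q_2 = (-0.6264, -1.8791, -0.2088).

u_3 = (-0.6264, -1.8791, -0.2088)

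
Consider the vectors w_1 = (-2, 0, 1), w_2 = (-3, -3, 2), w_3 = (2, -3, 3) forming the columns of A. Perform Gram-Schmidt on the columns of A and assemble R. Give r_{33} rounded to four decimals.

w_1 = (-2, 0, 1); ‖w_1‖ = 2.2361, so q_1 = (-0.8944, 0.0000, 0.4472).
q_1·w_2 = (-0.8944)·(-3) + 0.0000·(-3) + 0.4472·2 = 3.5777.
u_2 = w_2 − 3.5777·q_1 = (0.2000, -3.0000, 0.4000).
‖u_2‖ = 3.0332, so q_2 = (0.0659, -0.9891, 0.1319).
q_1·w_3 = (-0.8944)·2 + 0.0000·(-3) + 0.4472·3 = -0.4472; q_2·w_3 = 0.0659·2 + (-0.9891)·(-3) + 0.1319·3 = 3.4947.
u_3 = w_3 + 0.4472·q_1 − 3.4947·q_2 = (1.3696, 0.4565, 2.7391).
r_{33} = ‖u_3‖ = 3.0963.

r_{33} = 3.0963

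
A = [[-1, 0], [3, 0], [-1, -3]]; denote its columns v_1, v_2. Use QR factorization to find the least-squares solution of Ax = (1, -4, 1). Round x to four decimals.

x = (-1.3000, 0.1000)

v_1 = (-1, 3, -1); ‖v_1‖ = 3.3166, so e_1 = (-0.3015, 0.9045, -0.3015).
e_1·v_2 = (-0.3015)·0 + 0.9045·0 + (-0.3015)·(-3) = 0.9045.
u_2 = v_2 − 0.9045·e_1 = (0.2727, -0.8182, -2.7273).
‖u_2‖ = 2.8604, so e_2 = (0.0953, -0.2860, -0.9535).
Qᵀb = (-4.2212, 0.2860).
Back-substitute: x_2 = 0.2860/2.8604 = 0.1000.
x_1 = (-4.2212 − 0.9045·0.1000)/3.3166 = -1.3000.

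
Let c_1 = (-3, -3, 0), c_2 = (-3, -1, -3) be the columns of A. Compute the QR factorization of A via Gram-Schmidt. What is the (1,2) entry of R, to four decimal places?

c_1 = (-3, -3, 0); ‖c_1‖ = 4.2426, so e_1 = (-0.7071, -0.7071, 0.0000).
r_{12} = e_1·c_2 = 2.8284.

r_{12} = 2.8284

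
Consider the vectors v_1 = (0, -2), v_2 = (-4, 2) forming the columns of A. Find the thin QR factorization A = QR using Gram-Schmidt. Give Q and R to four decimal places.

q_1 = v_1/‖v_1‖ = (0, -2)/2.0000 = (0.0000, -1.0000).
r_{12} = q_1·v_2 = -2.0000.
u_2 = v_2 + 2.0000·q_1 = (-4.0000, 0.0000).
‖u_2‖ = 4.0000, so q_2 = (-1.0000, 0.0000).

Q = [[0.0000, -1.0000], [-1.0000, 0.0000]], R = [[2.0000, -2.0000], [0.0000, 4.0000]]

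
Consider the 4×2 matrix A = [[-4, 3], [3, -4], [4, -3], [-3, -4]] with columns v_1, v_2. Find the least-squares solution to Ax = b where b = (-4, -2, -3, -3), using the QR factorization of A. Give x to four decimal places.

x = (0.3940, 0.5291)

v_1 = (-4, 3, 4, -3); ‖v_1‖ = 7.0711, so q_1 = (-0.5657, 0.4243, 0.5657, -0.4243).
q_1·v_2 = (-0.5657)·3 + 0.4243·(-4) + 0.5657·(-3) + (-0.4243)·(-4) = -3.3941.
u_2 = v_2 + 3.3941·q_1 = (1.0800, -2.5600, -1.0800, -5.4400).
‖u_2‖ = 6.2032, so q_2 = (0.1741, -0.4127, -0.1741, -0.8770).
Qᵀb = (0.9899, 3.2822).
Back-substitute: x_2 = 3.2822/6.2032 = 0.5291.
x_1 = (0.9899 + 3.3941·0.5291)/7.0711 = 0.3940.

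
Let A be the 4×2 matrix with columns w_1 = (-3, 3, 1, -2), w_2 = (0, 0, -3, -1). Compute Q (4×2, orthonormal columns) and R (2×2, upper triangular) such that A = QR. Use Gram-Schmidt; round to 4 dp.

Q = [[-0.6255, -0.0413], [0.6255, 0.0413], [0.2085, -0.9370], [-0.4170, -0.3445]], R = [[4.7958, -0.2085], [0.0000, 3.1554]]

q_1 = w_1/‖w_1‖ = (-3, 3, 1, -2)/4.7958 = (-0.6255, 0.6255, 0.2085, -0.4170).
r_{12} = q_1·w_2 = -0.2085.
u_2 = w_2 + 0.2085·q_1 = (-0.1304, 0.1304, -2.9565, -1.0870).
‖u_2‖ = 3.1554, so q_2 = (-0.0413, 0.0413, -0.9370, -0.3445).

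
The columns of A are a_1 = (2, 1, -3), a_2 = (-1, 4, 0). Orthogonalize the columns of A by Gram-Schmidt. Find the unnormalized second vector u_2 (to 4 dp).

a_1 = (2, 1, -3); ‖a_1‖ = 3.7417, so q_1 = (0.5345, 0.2673, -0.8018).
q_1·a_2 = 0.5345·(-1) + 0.2673·4 + (-0.8018)·0 = 0.5345.
u_2 = a_2 − 0.5345·q_1 = (-1.2857, 3.8571, 0.4286).

u_2 = (-1.2857, 3.8571, 0.4286)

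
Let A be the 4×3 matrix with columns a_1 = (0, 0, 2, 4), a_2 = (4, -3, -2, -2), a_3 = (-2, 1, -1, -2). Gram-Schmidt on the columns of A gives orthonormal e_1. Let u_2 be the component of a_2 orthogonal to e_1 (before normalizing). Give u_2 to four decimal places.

a_1 = (0, 0, 2, 4); ‖a_1‖ = 4.4721, so e_1 = (0.0000, 0.0000, 0.4472, 0.8944).
e_1·a_2 = 0.0000·4 + 0.0000·(-3) + 0.4472·(-2) + 0.8944·(-2) = -2.6833.
u_2 = a_2 + 2.6833·e_1 = (4.0000, -3.0000, -0.8000, 0.4000).

u_2 = (4.0000, -3.0000, -0.8000, 0.4000)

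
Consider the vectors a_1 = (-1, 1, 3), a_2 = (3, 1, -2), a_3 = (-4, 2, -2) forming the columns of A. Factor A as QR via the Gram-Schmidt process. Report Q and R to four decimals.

Q = [[-0.3015, 0.7946, -0.5270], [0.3015, 0.6039, 0.7379], [0.9045, 0.0636, -0.4216]], R = [[3.3166, -2.4121, 0.0000], [0.0000, 2.8604, -2.0976], [0.0000, 0.0000, 4.4272]]

a_1 = (-1, 1, 3); ‖a_1‖ = 3.3166, so e_1 = (-0.3015, 0.3015, 0.9045).
e_1·a_2 = (-0.3015)·3 + 0.3015·1 + 0.9045·(-2) = -2.4121.
u_2 = a_2 + 2.4121·e_1 = (2.2727, 1.7273, 0.1818).
‖u_2‖ = 2.8604, so e_2 = (0.7946, 0.6039, 0.0636).
e_1·a_3 = (-0.3015)·(-4) + 0.3015·2 + 0.9045·(-2) = 0.0000; e_2·a_3 = 0.7946·(-4) + 0.6039·2 + 0.0636·(-2) = -2.0976.
u_3 = a_3 + 0.0000·e_1 + 2.0976·e_2 = (-2.3333, 3.2667, -1.8667).
‖u_3‖ = 4.4272, so e_3 = (-0.5270, 0.7379, -0.4216).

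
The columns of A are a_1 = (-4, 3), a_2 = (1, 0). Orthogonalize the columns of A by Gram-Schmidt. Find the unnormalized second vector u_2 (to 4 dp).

u_2 = (0.3600, 0.4800)

a_1 = (-4, 3); ‖a_1‖ = 5.0000, so q_1 = (-0.8000, 0.6000).
q_1·a_2 = (-0.8000)·1 + 0.6000·0 = -0.8000.
u_2 = a_2 + 0.8000·q_1 = (0.3600, 0.4800).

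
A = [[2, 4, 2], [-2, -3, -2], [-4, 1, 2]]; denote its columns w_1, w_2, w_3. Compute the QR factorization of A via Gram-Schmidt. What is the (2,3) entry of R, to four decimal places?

e_1 = w_1/‖w_1‖ = (2, -2, -4)/4.8990 = (0.4082, -0.4082, -0.8165).
r_{12} = e_1·w_2 = 2.0412.
u_2 = w_2 − 2.0412·e_1 = (3.1667, -2.1667, 2.6667).
‖u_2‖ = 4.6726, so e_2 = (0.6777, -0.4637, 0.5707).
r_{23} = e_2·w_3 = 3.4242.

r_{23} = 3.4242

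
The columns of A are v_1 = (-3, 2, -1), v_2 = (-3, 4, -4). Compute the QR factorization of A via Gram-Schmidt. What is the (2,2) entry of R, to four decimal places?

q_1 = v_1/‖v_1‖ = (-3, 2, -1)/3.7417 = (-0.8018, 0.5345, -0.2673).
r_{12} = q_1·v_2 = 5.6125.
u_2 = v_2 − 5.6125·q_1 = (1.5000, 1.0000, -2.5000).
r_{22} = ‖u_2‖ = 3.0822.

r_{22} = 3.0822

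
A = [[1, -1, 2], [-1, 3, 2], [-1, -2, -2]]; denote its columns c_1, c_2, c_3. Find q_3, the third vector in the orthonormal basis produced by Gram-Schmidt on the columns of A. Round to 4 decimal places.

q_3 = (0.8111, 0.4867, 0.3244)

c_1 = (1, -1, -1); ‖c_1‖ = 1.7321, so q_1 = (0.5774, -0.5774, -0.5774).
q_1·c_2 = 0.5774·(-1) + (-0.5774)·3 + (-0.5774)·(-2) = -1.1547.
u_2 = c_2 + 1.1547·q_1 = (-0.3333, 2.3333, -2.6667).
‖u_2‖ = 3.5590, so q_2 = (-0.0937, 0.6556, -0.7493).
q_1·c_3 = 0.5774·2 + (-0.5774)·2 + (-0.5774)·(-2) = 1.1547; q_2·c_3 = (-0.0937)·2 + 0.6556·2 + (-0.7493)·(-2) = 2.6224.
u_3 = c_3 − 1.1547·q_1 − 2.6224·q_2 = (1.5789, 0.9474, 0.6316).
‖u_3‖ = 1.9467, so q_3 = (0.8111, 0.4867, 0.3244).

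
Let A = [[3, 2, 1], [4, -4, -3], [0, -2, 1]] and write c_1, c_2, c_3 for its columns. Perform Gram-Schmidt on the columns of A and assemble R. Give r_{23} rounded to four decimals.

c_1 = (3, 4, 0); ‖c_1‖ = 5.0000, so q_1 = (0.6000, 0.8000, 0.0000).
q_1·c_2 = 0.6000·2 + 0.8000·(-4) + 0.0000·(-2) = -2.0000.
u_2 = c_2 + 2.0000·q_1 = (3.2000, -2.4000, -2.0000).
‖u_2‖ = 4.4721, so q_2 = (0.7155, -0.5367, -0.4472).
r_{23} = q_2·c_3 = 1.8783.

r_{23} = 1.8783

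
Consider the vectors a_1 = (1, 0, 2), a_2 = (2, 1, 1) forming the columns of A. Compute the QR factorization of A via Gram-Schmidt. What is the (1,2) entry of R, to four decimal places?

a_1 = (1, 0, 2); ‖a_1‖ = 2.2361, so q_1 = (0.4472, 0.0000, 0.8944).
r_{12} = q_1·a_2 = 1.7889.

r_{12} = 1.7889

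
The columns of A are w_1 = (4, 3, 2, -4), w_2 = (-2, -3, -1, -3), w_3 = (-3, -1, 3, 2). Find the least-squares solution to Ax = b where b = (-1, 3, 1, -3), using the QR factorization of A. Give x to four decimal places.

q_1 = w_1/‖w_1‖ = (4, 3, 2, -4)/6.7082 = (0.5963, 0.4472, 0.2981, -0.5963).
r_{12} = q_1·w_2 = -1.0435.
u_2 = w_2 + 1.0435·q_1 = (-1.3778, -2.5333, -0.6889, -3.6222).
‖u_2‖ = 4.6809, so q_2 = (-0.2943, -0.5412, -0.1472, -0.7738).
r_{13} = q_1·w_3 = -2.5342; r_{23} = q_2·w_3 = -0.5649.
u_3 = w_3 + 2.5342·q_1 + 0.5649·q_2 = (-1.6552, -0.1724, 3.6724, 0.0517).
‖u_3‖ = 4.0322, so q_3 = (-0.4105, -0.0428, 0.9108, 0.0128).
Qᵀb = (2.8324, 0.8450, 1.1545).
Back-substitute: x_3 = 1.1545/4.0322 = 0.2863.
x_2 = (0.8450 + 0.5649·0.2863)/4.6809 = 0.2151.
x_1 = (2.8324 + 1.0435·0.2151 + 2.5342·0.2863)/6.7082 = 0.5638.

x = (0.5638, 0.2151, 0.2863)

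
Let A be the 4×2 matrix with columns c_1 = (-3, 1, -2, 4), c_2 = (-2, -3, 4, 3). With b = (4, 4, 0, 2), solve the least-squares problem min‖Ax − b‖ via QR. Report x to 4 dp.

e_1 = c_1/‖c_1‖ = (-3, 1, -2, 4)/5.4772 = (-0.5477, 0.1826, -0.3651, 0.7303).
r_{12} = e_1·c_2 = 1.2780.
u_2 = c_2 − 1.2780·e_1 = (-1.3000, -3.2333, 4.4667, 2.0667).
‖u_2‖ = 6.0305, so e_2 = (-0.2156, -0.5362, 0.7407, 0.3427).
Qᵀb = (0.0000, -2.3215).
Back-substitute: x_2 = -2.3215/6.0305 = -0.3850.
x_1 = (0.0000 − 1.2780·(-0.3850))/5.4772 = 0.0898.

x = (0.0898, -0.3850)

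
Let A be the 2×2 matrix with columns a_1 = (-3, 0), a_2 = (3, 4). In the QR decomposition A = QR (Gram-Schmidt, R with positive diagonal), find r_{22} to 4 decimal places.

a_1 = (-3, 0); ‖a_1‖ = 3.0000, so e_1 = (-1.0000, 0.0000).
e_1·a_2 = (-1.0000)·3 + 0.0000·4 = -3.0000.
u_2 = a_2 + 3.0000·e_1 = (0.0000, 4.0000).
r_{22} = ‖u_2‖ = 4.0000.

r_{22} = 4.0000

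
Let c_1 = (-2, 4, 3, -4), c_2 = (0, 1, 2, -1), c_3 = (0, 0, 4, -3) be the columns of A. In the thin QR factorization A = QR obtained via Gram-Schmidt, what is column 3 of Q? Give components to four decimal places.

c_1 = (-2, 4, 3, -4); ‖c_1‖ = 6.7082, so q_1 = (-0.2981, 0.5963, 0.4472, -0.5963).
q_1·c_2 = (-0.2981)·0 + 0.5963·1 + 0.4472·2 + (-0.5963)·(-1) = 2.0870.
u_2 = c_2 − 2.0870·q_1 = (0.6222, -0.2444, 1.0667, 0.2444).
‖u_2‖ = 1.2824, so q_2 = (0.4852, -0.1906, 0.8318, 0.1906).
q_1·c_3 = (-0.2981)·0 + 0.5963·0 + 0.4472·4 + (-0.5963)·(-3) = 3.5777; q_2·c_3 = 0.4852·0 + (-0.1906)·0 + 0.8318·4 + 0.1906·(-3) = 2.7553.
u_3 = c_3 − 3.5777·q_1 − 2.7553·q_2 = (-0.2703, -1.6081, 0.1081, -1.3919).
‖u_3‖ = 2.1467, so q_3 = (-0.1259, -0.7491, 0.0504, -0.6484).

q_3 = (-0.1259, -0.7491, 0.0504, -0.6484)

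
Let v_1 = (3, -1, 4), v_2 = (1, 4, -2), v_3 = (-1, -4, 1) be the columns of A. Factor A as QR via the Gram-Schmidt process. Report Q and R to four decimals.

Q = [[0.5883, 0.4820, 0.6492], [-0.1961, 0.8640, -0.4637], [0.7845, -0.1455, -0.6029]], R = [[5.0990, -1.7650, 0.9806], [0.0000, 4.2290, -4.0835], [0.0000, 0.0000, 0.6029]]

q_1 = v_1/‖v_1‖ = (3, -1, 4)/5.0990 = (0.5883, -0.1961, 0.7845).
r_{12} = q_1·v_2 = -1.7650.
u_2 = v_2 + 1.7650·q_1 = (2.0385, 3.6538, -0.6154).
‖u_2‖ = 4.2290, so q_2 = (0.4820, 0.8640, -0.1455).
r_{13} = q_1·v_3 = 0.9806; r_{23} = q_2·v_3 = -4.0835.
u_3 = v_3 − 0.9806·q_1 + 4.0835·q_2 = (0.3914, -0.2796, -0.3634).
‖u_3‖ = 0.6029, so q_3 = (0.6492, -0.4637, -0.6029).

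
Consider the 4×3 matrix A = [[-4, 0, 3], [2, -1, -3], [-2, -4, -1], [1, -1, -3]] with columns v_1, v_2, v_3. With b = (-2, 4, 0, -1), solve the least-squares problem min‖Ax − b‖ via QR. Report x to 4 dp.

x = (1.1677, -0.7904, 0.5389)

v_1 = (-4, 2, -2, 1); ‖v_1‖ = 5.0000, so e_1 = (-0.8000, 0.4000, -0.4000, 0.2000).
e_1·v_2 = (-0.8000)·0 + 0.4000·(-1) + (-0.4000)·(-4) + 0.2000·(-1) = 1.0000.
u_2 = v_2 − 1.0000·e_1 = (0.8000, -1.4000, -3.6000, -1.2000).
‖u_2‖ = 4.1231, so e_2 = (0.1940, -0.3395, -0.8731, -0.2910).
e_1·v_3 = (-0.8000)·3 + 0.4000·(-3) + (-0.4000)·(-1) + 0.2000·(-3) = -3.8000; e_2·v_3 = 0.1940·3 + (-0.3395)·(-3) + (-0.8731)·(-1) + (-0.2910)·(-3) = 3.3470.
u_3 = v_3 + 3.8000·e_1 − 3.3470·e_2 = (-0.6894, -0.3435, 0.4024, -1.2659).
‖u_3‖ = 1.5355, so e_3 = (-0.4490, -0.2237, 0.2620, -0.8244).
Qᵀb = (3.0000, -1.4552, 0.8275).
Back-substitute: x_3 = 0.8275/1.5355 = 0.5389.
x_2 = (-1.4552 − 3.3470·0.5389)/4.1231 = -0.7904.
x_1 = (3.0000 − 1.0000·(-0.7904) + 3.8000·0.5389)/5.0000 = 1.1677.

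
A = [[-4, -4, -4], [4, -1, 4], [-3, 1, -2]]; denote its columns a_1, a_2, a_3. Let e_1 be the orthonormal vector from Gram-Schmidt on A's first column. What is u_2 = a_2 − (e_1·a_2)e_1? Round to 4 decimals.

a_1 = (-4, 4, -3); ‖a_1‖ = 6.4031, so e_1 = (-0.6247, 0.6247, -0.4685).
e_1·a_2 = (-0.6247)·(-4) + 0.6247·(-1) + (-0.4685)·1 = 1.4056.
u_2 = a_2 − 1.4056·e_1 = (-3.1220, -1.8780, 1.6585).

u_2 = (-3.1220, -1.8780, 1.6585)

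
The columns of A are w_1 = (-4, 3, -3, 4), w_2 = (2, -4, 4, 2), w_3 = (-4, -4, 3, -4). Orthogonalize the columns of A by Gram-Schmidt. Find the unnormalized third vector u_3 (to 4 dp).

e_1 = w_1/‖w_1‖ = (-4, 3, -3, 4)/7.0711 = (-0.5657, 0.4243, -0.4243, 0.5657).
r_{12} = e_1·w_2 = -3.3941.
u_2 = w_2 + 3.3941·e_1 = (0.0800, -2.5600, 2.5600, 3.9200).
‖u_2‖ = 5.3367, so e_2 = (0.0150, -0.4797, 0.4797, 0.7345).
r_{13} = e_1·w_3 = -2.9698; r_{23} = e_2·w_3 = 0.3598.
u_3 = w_3 + 2.9698·e_1 − 0.3598·e_2 = (-5.6854, -2.5674, 1.5674, -2.5843).

u_3 = (-5.6854, -2.5674, 1.5674, -2.5843)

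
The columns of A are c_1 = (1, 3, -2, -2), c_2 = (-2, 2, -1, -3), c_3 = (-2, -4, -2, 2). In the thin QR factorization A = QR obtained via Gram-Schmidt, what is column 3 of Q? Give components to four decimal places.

q_3 = (-0.2106, -0.4050, -0.8748, 0.1620)

c_1 = (1, 3, -2, -2); ‖c_1‖ = 4.2426, so q_1 = (0.2357, 0.7071, -0.4714, -0.4714).
q_1·c_2 = 0.2357·(-2) + 0.7071·2 + (-0.4714)·(-1) + (-0.4714)·(-3) = 2.8284.
u_2 = c_2 − 2.8284·q_1 = (-2.6667, 0.0000, 0.3333, -1.6667).
‖u_2‖ = 3.1623, so q_2 = (-0.8433, 0.0000, 0.1054, -0.5270).
q_1·c_3 = 0.2357·(-2) + 0.7071·(-4) + (-0.4714)·(-2) + (-0.4714)·2 = -3.2998; q_2·c_3 = (-0.8433)·(-2) + (0.0000)·(-4) + 0.1054·(-2) + (-0.5270)·2 = 0.4216.
u_3 = c_3 + 3.2998·q_1 − 0.4216·q_2 = (-0.8667, -1.6667, -3.6000, 0.6667).
‖u_3‖ = 4.1150, so q_3 = (-0.2106, -0.4050, -0.8748, 0.1620).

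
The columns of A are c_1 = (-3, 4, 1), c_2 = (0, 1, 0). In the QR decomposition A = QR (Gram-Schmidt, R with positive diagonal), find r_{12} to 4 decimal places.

r_{12} = 0.7845

c_1 = (-3, 4, 1); ‖c_1‖ = 5.0990, so e_1 = (-0.5883, 0.7845, 0.1961).
r_{12} = e_1·c_2 = 0.7845.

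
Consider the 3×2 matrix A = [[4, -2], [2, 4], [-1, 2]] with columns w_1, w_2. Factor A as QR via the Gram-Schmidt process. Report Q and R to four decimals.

Q = [[0.8729, -0.3318], [0.4364, 0.8588], [-0.2182, 0.3904]], R = [[4.5826, -0.4364], [0.0000, 4.8795]]

w_1 = (4, 2, -1); ‖w_1‖ = 4.5826, so q_1 = (0.8729, 0.4364, -0.2182).
q_1·w_2 = 0.8729·(-2) + 0.4364·4 + (-0.2182)·2 = -0.4364.
u_2 = w_2 + 0.4364·q_1 = (-1.6190, 4.1905, 1.9048).
‖u_2‖ = 4.8795, so q_2 = (-0.3318, 0.8588, 0.3904).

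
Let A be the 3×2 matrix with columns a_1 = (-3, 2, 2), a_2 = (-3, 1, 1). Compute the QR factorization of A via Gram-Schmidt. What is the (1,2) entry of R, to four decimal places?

r_{12} = 3.1530

a_1 = (-3, 2, 2); ‖a_1‖ = 4.1231, so e_1 = (-0.7276, 0.4851, 0.4851).
r_{12} = e_1·a_2 = 3.1530.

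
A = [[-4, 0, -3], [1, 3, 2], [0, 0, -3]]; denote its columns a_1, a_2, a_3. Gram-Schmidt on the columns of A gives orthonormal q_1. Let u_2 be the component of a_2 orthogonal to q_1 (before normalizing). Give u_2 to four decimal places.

u_2 = (0.7059, 2.8235, 0.0000)

a_1 = (-4, 1, 0); ‖a_1‖ = 4.1231, so q_1 = (-0.9701, 0.2425, 0.0000).
q_1·a_2 = (-0.9701)·0 + 0.2425·3 + 0.0000·0 = 0.7276.
u_2 = a_2 − 0.7276·q_1 = (0.7059, 2.8235, 0.0000).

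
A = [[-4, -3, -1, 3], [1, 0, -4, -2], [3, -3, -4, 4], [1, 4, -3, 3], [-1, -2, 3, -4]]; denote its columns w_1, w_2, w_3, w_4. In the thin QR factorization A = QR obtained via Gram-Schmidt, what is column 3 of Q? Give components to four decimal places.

w_1 = (-4, 1, 3, 1, -1); ‖w_1‖ = 5.2915, so q_1 = (-0.7559, 0.1890, 0.5669, 0.1890, -0.1890).
q_1·w_2 = (-0.7559)·(-3) + 0.1890·0 + 0.5669·(-3) + 0.1890·4 + (-0.1890)·(-2) = 1.7008.
u_2 = w_2 − 1.7008·q_1 = (-1.7143, -0.3214, -3.9643, 3.6786, -1.6786).
‖u_2‖ = 5.9251, so q_2 = (-0.2893, -0.0542, -0.6691, 0.6208, -0.2833).
q_1·w_3 = (-0.7559)·(-1) + 0.1890·(-4) + 0.5669·(-4) + 0.1890·(-3) + (-0.1890)·3 = -3.4017; q_2·w_3 = (-0.2893)·(-1) + (-0.0542)·(-4) + (-0.6691)·(-4) + 0.6208·(-3) + (-0.2833)·3 = 0.4702.
u_3 = w_3 + 3.4017·q_1 − 0.4702·q_2 = (-3.4354, -3.3316, -1.7569, -2.6490, 2.4903).
‖u_3‖ = 6.2616, so q_3 = (-0.5486, -0.5321, -0.2806, -0.4231, 0.3977).

q_3 = (-0.5486, -0.5321, -0.2806, -0.4231, 0.3977)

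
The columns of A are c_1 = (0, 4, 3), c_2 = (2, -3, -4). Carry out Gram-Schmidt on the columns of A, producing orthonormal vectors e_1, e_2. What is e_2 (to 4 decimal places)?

e_2 = (0.8192, 0.3441, -0.4588)

c_1 = (0, 4, 3); ‖c_1‖ = 5.0000, so e_1 = (0.0000, 0.8000, 0.6000).
e_1·c_2 = 0.0000·2 + 0.8000·(-3) + 0.6000·(-4) = -4.8000.
u_2 = c_2 + 4.8000·e_1 = (2.0000, 0.8400, -1.1200).
‖u_2‖ = 2.4413, so e_2 = (0.8192, 0.3441, -0.4588).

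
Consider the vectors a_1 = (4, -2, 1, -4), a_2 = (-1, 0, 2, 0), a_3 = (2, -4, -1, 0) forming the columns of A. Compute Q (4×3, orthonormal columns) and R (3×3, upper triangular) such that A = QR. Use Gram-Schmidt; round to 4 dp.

a_1 = (4, -2, 1, -4); ‖a_1‖ = 6.0828, so q_1 = (0.6576, -0.3288, 0.1644, -0.6576).
q_1·a_2 = 0.6576·(-1) + (-0.3288)·0 + 0.1644·2 + (-0.6576)·0 = -0.3288.
u_2 = a_2 + 0.3288·q_1 = (-0.7838, -0.1081, 2.0541, -0.2162).
‖u_2‖ = 2.2118, so q_2 = (-0.3544, -0.0489, 0.9287, -0.0978).
q_1·a_3 = 0.6576·2 + (-0.3288)·(-4) + 0.1644·(-1) + (-0.6576)·0 = 2.4660; q_2·a_3 = (-0.3544)·2 + (-0.0489)·(-4) + 0.9287·(-1) + (-0.0978)·0 = -1.4419.
u_3 = a_3 − 2.4660·q_1 + 1.4419·q_2 = (-0.1326, -3.2597, -0.0663, 1.4807).
‖u_3‖ = 3.5833, so q_3 = (-0.0370, -0.9097, -0.0185, 0.4132).

Q = [[0.6576, -0.3544, -0.0370], [-0.3288, -0.0489, -0.9097], [0.1644, 0.9287, -0.0185], [-0.6576, -0.0978, 0.4132]], R = [[6.0828, -0.3288, 2.4660], [0.0000, 2.2118, -1.4419], [0.0000, 0.0000, 3.5833]]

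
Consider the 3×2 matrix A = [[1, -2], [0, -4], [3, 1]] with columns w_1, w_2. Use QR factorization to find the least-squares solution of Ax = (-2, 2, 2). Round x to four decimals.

x = (0.4115, -0.1148)

e_1 = w_1/‖w_1‖ = (1, 0, 3)/3.1623 = (0.3162, 0.0000, 0.9487).
r_{12} = e_1·w_2 = 0.3162.
u_2 = w_2 − 0.3162·e_1 = (-2.1000, -4.0000, 0.7000).
‖u_2‖ = 4.5717, so e_2 = (-0.4594, -0.8750, 0.1531).
Qᵀb = (1.2649, -0.5250).
Back-substitute: x_2 = -0.5250/4.5717 = -0.1148.
x_1 = (1.2649 − 0.3162·(-0.1148))/3.1623 = 0.4115.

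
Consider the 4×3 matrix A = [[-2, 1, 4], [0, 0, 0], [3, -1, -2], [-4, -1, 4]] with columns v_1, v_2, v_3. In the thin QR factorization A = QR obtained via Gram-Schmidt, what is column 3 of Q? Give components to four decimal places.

v_1 = (-2, 0, 3, -4); ‖v_1‖ = 5.3852, so q_1 = (-0.3714, 0.0000, 0.5571, -0.7428).
q_1·v_2 = (-0.3714)·1 + 0.0000·0 + 0.5571·(-1) + (-0.7428)·(-1) = -0.1857.
u_2 = v_2 + 0.1857·q_1 = (0.9310, 0.0000, -0.8966, -1.1379).
‖u_2‖ = 1.7221, so q_2 = (0.5406, 0.0000, -0.5206, -0.6608).
q_1·v_3 = (-0.3714)·4 + 0.0000·0 + 0.5571·(-2) + (-0.7428)·4 = -5.5709; q_2·v_3 = 0.5406·4 + 0.0000·0 + (-0.5206)·(-2) + (-0.6608)·4 = 0.5607.
u_3 = v_3 + 5.5709·q_1 − 0.5607·q_2 = (1.6279, 0.0000, 1.3953, 0.2326).
‖u_3‖ = 2.1567, so q_3 = (0.7548, 0.0000, 0.6470, 0.1078).

q_3 = (0.7548, 0.0000, 0.6470, 0.1078)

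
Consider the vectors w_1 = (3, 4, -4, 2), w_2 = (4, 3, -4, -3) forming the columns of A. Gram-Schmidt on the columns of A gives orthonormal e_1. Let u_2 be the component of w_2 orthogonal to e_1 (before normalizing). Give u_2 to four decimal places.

u_2 = (1.7333, -0.0222, -0.9778, -4.5111)

e_1 = w_1/‖w_1‖ = (3, 4, -4, 2)/6.7082 = (0.4472, 0.5963, -0.5963, 0.2981).
r_{12} = e_1·w_2 = 5.0684.
u_2 = w_2 − 5.0684·e_1 = (1.7333, -0.0222, -0.9778, -4.5111).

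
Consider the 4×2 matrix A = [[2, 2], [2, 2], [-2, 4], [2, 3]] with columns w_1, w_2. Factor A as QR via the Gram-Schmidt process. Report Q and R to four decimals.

w_1 = (2, 2, -2, 2); ‖w_1‖ = 4.0000, so e_1 = (0.5000, 0.5000, -0.5000, 0.5000).
e_1·w_2 = 0.5000·2 + 0.5000·2 + (-0.5000)·4 + 0.5000·3 = 1.5000.
u_2 = w_2 − 1.5000·e_1 = (1.2500, 1.2500, 4.7500, 2.2500).
‖u_2‖ = 5.5453, so e_2 = (0.2254, 0.2254, 0.8566, 0.4058).

Q = [[0.5000, 0.2254], [0.5000, 0.2254], [-0.5000, 0.8566], [0.5000, 0.4058]], R = [[4.0000, 1.5000], [0.0000, 5.5453]]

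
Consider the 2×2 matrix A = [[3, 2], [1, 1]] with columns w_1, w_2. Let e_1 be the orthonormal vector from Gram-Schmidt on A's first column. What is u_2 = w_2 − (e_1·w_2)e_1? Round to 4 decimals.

u_2 = (-0.1000, 0.3000)

w_1 = (3, 1); ‖w_1‖ = 3.1623, so e_1 = (0.9487, 0.3162).
e_1·w_2 = 0.9487·2 + 0.3162·1 = 2.2136.
u_2 = w_2 − 2.2136·e_1 = (-0.1000, 0.3000).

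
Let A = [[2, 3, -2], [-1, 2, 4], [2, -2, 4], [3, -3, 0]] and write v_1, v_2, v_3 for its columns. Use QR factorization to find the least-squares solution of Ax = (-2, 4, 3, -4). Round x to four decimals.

e_1 = v_1/‖v_1‖ = (2, -1, 2, 3)/4.2426 = (0.4714, -0.2357, 0.4714, 0.7071).
r_{12} = e_1·v_2 = -2.1213.
u_2 = v_2 + 2.1213·e_1 = (4.0000, 1.5000, -1.0000, -1.5000).
‖u_2‖ = 4.6368, so e_2 = (0.8627, 0.3235, -0.2157, -0.3235).
r_{13} = e_1·v_3 = 0.0000; r_{23} = e_2·v_3 = -1.2940.
u_3 = v_3 + 0.0000·e_1 + 1.2940·e_2 = (-0.8837, 4.4186, 3.7209, -0.4186).
‖u_3‖ = 5.8588, so e_3 = (-0.1508, 0.7542, 0.6351, -0.0714).
Qᵀb = (-3.2998, 0.2157, 5.5095).
Back-substitute: x_3 = 5.5095/5.8588 = 0.9404.
x_2 = (0.2157 + 1.2940·0.9404)/4.6368 = 0.3089.
x_1 = (-3.2998 + 2.1213·0.3089 + 0.0000·0.9404)/4.2426 = -0.6233.

x = (-0.6233, 0.3089, 0.9404)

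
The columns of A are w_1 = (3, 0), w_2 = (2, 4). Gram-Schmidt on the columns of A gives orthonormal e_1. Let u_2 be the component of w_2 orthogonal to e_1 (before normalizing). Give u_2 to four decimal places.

e_1 = w_1/‖w_1‖ = (3, 0)/3.0000 = (1.0000, 0.0000).
r_{12} = e_1·w_2 = 2.0000.
u_2 = w_2 − 2.0000·e_1 = (0.0000, 4.0000).

u_2 = (0.0000, 4.0000)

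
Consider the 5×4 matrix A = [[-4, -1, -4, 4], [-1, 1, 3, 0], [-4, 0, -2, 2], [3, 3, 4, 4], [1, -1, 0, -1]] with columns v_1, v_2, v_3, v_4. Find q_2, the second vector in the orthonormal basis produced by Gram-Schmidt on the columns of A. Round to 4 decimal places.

q_2 = (0.0077, 0.4143, 0.3376, 0.7366, -0.4143)

v_1 = (-4, -1, -4, 3, 1); ‖v_1‖ = 6.5574, so q_1 = (-0.6100, -0.1525, -0.6100, 0.4575, 0.1525).
q_1·v_2 = (-0.6100)·(-1) + (-0.1525)·1 + (-0.6100)·0 + 0.4575·3 + 0.1525·(-1) = 1.6775.
u_2 = v_2 − 1.6775·q_1 = (0.0233, 1.2558, 1.0233, 2.2326, -1.2558).
‖u_2‖ = 3.0308, so q_2 = (0.0077, 0.4143, 0.3376, 0.7366, -0.4143).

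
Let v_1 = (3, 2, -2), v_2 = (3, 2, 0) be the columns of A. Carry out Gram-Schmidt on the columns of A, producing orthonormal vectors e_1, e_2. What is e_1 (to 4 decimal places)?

v_1 = (3, 2, -2); ‖v_1‖ = 4.1231, so e_1 = (0.7276, 0.4851, -0.4851).

e_1 = (0.7276, 0.4851, -0.4851)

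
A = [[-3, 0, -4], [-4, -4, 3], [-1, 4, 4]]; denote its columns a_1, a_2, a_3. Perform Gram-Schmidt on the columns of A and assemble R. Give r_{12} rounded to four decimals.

q_1 = a_1/‖a_1‖ = (-3, -4, -1)/5.0990 = (-0.5883, -0.7845, -0.1961).
r_{12} = q_1·a_2 = 2.3534.

r_{12} = 2.3534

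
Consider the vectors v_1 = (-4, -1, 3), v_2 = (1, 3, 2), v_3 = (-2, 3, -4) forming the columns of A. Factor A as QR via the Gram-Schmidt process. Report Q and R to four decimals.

v_1 = (-4, -1, 3); ‖v_1‖ = 5.0990, so e_1 = (-0.7845, -0.1961, 0.5883).
e_1·v_2 = (-0.7845)·1 + (-0.1961)·3 + 0.5883·2 = -0.1961.
u_2 = v_2 + 0.1961·e_1 = (0.8462, 2.9615, 2.1154).
‖u_2‖ = 3.7365, so e_2 = (0.2265, 0.7926, 0.5661).
e_1·v_3 = (-0.7845)·(-2) + (-0.1961)·3 + 0.5883·(-4) = -1.3728; e_2·v_3 = 0.2265·(-2) + 0.7926·3 + 0.5661·(-4) = -0.3397.
u_3 = v_3 + 1.3728·e_1 + 0.3397·e_2 = (-3.0000, 3.0000, -3.0000).
‖u_3‖ = 5.1962, so e_3 = (-0.5774, 0.5774, -0.5774).

Q = [[-0.7845, 0.2265, -0.5774], [-0.1961, 0.7926, 0.5774], [0.5883, 0.5661, -0.5774]], R = [[5.0990, -0.1961, -1.3728], [0.0000, 3.7365, -0.3397], [0.0000, 0.0000, 5.1962]]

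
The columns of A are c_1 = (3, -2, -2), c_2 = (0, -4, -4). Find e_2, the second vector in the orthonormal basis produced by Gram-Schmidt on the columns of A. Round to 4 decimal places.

e_2 = (-0.6860, -0.5145, -0.5145)

c_1 = (3, -2, -2); ‖c_1‖ = 4.1231, so e_1 = (0.7276, -0.4851, -0.4851).
e_1·c_2 = 0.7276·0 + (-0.4851)·(-4) + (-0.4851)·(-4) = 3.8806.
u_2 = c_2 − 3.8806·e_1 = (-2.8235, -2.1176, -2.1176).
‖u_2‖ = 4.1160, so e_2 = (-0.6860, -0.5145, -0.5145).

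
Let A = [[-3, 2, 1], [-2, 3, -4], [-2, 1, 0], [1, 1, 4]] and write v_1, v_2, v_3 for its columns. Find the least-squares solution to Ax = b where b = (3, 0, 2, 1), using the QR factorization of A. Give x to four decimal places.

e_1 = v_1/‖v_1‖ = (-3, -2, -2, 1)/4.2426 = (-0.7071, -0.4714, -0.4714, 0.2357).
r_{12} = e_1·v_2 = -3.0641.
u_2 = v_2 + 3.0641·e_1 = (-0.1667, 1.5556, -0.4444, 1.7222).
‖u_2‖ = 2.3688, so e_2 = (-0.0704, 0.6567, -0.1876, 0.7271).
r_{13} = e_1·v_3 = 2.1213; r_{23} = e_2·v_3 = 0.2111.
u_3 = v_3 − 2.1213·e_1 − 0.2111·e_2 = (2.5149, -3.1386, 1.0396, 3.3465).
‖u_3‖ = 5.3344, so e_3 = (0.4714, -0.5884, 0.1949, 0.6274).
Qᵀb = (-2.8284, 0.1407, 2.4315).
Back-substitute: x_3 = 2.4315/5.3344 = 0.4558.
x_2 = (0.1407 − 0.2111·0.4558)/2.3688 = 0.0188.
x_1 = (-2.8284 + 3.0641·0.0188 − 2.1213·0.4558)/4.2426 = -0.8810.

x = (-0.8810, 0.0188, 0.4558)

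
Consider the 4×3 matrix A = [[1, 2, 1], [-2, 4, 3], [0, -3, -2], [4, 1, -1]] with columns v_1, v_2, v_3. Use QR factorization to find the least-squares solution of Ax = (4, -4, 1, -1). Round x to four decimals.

x = (5.0159, -8.0476, 12.6032)

v_1 = (1, -2, 0, 4); ‖v_1‖ = 4.5826, so q_1 = (0.2182, -0.4364, 0.0000, 0.8729).
q_1·v_2 = 0.2182·2 + (-0.4364)·4 + 0.0000·(-3) + 0.8729·1 = -0.4364.
u_2 = v_2 + 0.4364·q_1 = (2.0952, 3.8095, -3.0000, 1.3810).
‖u_2‖ = 5.4598, so q_2 = (0.3838, 0.6977, -0.5495, 0.2529).
q_1·v_3 = 0.2182·1 + (-0.4364)·3 + 0.0000·(-2) + 0.8729·(-1) = -1.9640; q_2·v_3 = 0.3838·1 + 0.6977·3 + (-0.5495)·(-2) + 0.2529·(-1) = 3.3230.
u_3 = v_3 + 1.9640·q_1 − 3.3230·q_2 = (0.1534, -0.1757, -0.1741, -0.1262).
‖u_3‖ = 0.3172, so q_3 = (0.4834, -0.5539, -0.5489, -0.3978).
Qᵀb = (1.7457, -2.0583, 3.9982).
Back-substitute: x_3 = 3.9982/0.3172 = 12.6032.
x_2 = (-2.0583 − 3.3230·12.6032)/5.4598 = -8.0476.
x_1 = (1.7457 + 0.4364·(-8.0476) + 1.9640·12.6032)/4.5826 = 5.0159.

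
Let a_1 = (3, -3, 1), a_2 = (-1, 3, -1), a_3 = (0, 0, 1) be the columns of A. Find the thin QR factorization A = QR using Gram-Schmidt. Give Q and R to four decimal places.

q_1 = a_1/‖a_1‖ = (3, -3, 1)/4.3589 = (0.6882, -0.6882, 0.2294).
r_{12} = q_1·a_2 = -2.9824.
u_2 = a_2 + 2.9824·q_1 = (1.0526, 0.9474, -0.3158).
‖u_2‖ = 1.4510, so q_2 = (0.7255, 0.6529, -0.2176).
r_{13} = q_1·a_3 = 0.2294; r_{23} = q_2·a_3 = -0.2176.
u_3 = a_3 − 0.2294·q_1 + 0.2176·q_2 = (0.0000, 0.3000, 0.9000).
‖u_3‖ = 0.9487, so q_3 = (0.0000, 0.3162, 0.9487).

Q = [[0.6882, 0.7255, 0.0000], [-0.6882, 0.6529, 0.3162], [0.2294, -0.2176, 0.9487]], R = [[4.3589, -2.9824, 0.2294], [0.0000, 1.4510, -0.2176], [0.0000, 0.0000, 0.9487]]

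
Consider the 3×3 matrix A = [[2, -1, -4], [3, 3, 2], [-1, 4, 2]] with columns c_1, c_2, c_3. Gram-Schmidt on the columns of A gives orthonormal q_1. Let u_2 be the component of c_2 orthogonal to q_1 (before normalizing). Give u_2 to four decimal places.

c_1 = (2, 3, -1); ‖c_1‖ = 3.7417, so q_1 = (0.5345, 0.8018, -0.2673).
q_1·c_2 = 0.5345·(-1) + 0.8018·3 + (-0.2673)·4 = 0.8018.
u_2 = c_2 − 0.8018·q_1 = (-1.4286, 2.3571, 4.2143).

u_2 = (-1.4286, 2.3571, 4.2143)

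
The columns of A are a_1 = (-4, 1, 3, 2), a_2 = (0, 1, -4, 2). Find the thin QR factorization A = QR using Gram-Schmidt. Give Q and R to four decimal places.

a_1 = (-4, 1, 3, 2); ‖a_1‖ = 5.4772, so e_1 = (-0.7303, 0.1826, 0.5477, 0.3651).
e_1·a_2 = (-0.7303)·0 + 0.1826·1 + 0.5477·(-4) + 0.3651·2 = -1.2780.
u_2 = a_2 + 1.2780·e_1 = (-0.9333, 1.2333, -3.3000, 2.4667).
‖u_2‖ = 4.4008, so e_2 = (-0.2121, 0.2803, -0.7499, 0.5605).

Q = [[-0.7303, -0.2121], [0.1826, 0.2803], [0.5477, -0.7499], [0.3651, 0.5605]], R = [[5.4772, -1.2780], [0.0000, 4.4008]]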